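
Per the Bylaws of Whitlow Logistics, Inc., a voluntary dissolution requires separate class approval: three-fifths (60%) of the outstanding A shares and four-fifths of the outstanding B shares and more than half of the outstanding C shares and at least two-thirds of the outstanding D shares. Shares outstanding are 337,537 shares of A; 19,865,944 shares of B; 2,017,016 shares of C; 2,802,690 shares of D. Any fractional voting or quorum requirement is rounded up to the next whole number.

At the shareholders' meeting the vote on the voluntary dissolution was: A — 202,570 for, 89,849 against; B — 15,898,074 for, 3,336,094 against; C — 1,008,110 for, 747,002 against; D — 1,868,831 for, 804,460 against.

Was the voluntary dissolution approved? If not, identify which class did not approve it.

Not approved — the C shares did not give the required vote.

A: 3/5 of 337537 = 202522.20, rounded up to 202523; 202,523 required, 202,570 in favor — approved.
B: 4/5 of 19865944 = 15892755.20, rounded up to 15892756; 15,892,756 required, 15,898,074 in favor — approved.
C: a majority of 2017016 is 1008509; 1,008,509 required, 1,008,110 in favor — not approved.
D: 2/3 of 2802690 = 1868460; 1,868,460 required, 1,868,831 in favor — approved.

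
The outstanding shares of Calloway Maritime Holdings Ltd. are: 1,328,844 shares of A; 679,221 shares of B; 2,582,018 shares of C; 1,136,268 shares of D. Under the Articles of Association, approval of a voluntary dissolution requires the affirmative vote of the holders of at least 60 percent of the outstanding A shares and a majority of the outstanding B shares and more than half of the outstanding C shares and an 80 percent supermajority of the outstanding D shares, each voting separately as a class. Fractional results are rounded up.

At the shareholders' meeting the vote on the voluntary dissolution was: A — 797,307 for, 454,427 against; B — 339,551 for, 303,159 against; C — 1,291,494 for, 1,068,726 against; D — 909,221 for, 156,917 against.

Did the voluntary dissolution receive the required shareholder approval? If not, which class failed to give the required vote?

A: 3/5 of 1328844 = 797306.40, rounded up to 797307; 797,307 required, 797,307 in favor — approved.
B: a majority of 679221 is 339611; 339,611 required, 339,551 in favor — not approved.
C: a majority of 2582018 is 1291010; 1,291,010 required, 1,291,494 in favor — approved.
D: 4/5 of 1136268 = 909014.40, rounded up to 909015; 909,015 required, 909,221 in favor — approved.

Not approved — the B shares did not give the required vote.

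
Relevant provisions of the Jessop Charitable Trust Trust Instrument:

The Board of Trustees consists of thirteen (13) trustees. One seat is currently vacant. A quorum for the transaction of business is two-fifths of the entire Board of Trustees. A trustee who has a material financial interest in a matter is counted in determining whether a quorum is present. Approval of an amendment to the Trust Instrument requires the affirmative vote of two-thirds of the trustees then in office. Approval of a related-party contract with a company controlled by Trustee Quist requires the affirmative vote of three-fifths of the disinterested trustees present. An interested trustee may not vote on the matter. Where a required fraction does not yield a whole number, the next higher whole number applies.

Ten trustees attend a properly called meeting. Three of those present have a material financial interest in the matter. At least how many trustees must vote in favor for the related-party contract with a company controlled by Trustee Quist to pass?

The related-party contract with a company controlled by Trustee Quist requires three-fifths of the disinterested trustees present (10 − 3 = 7).
3/5 of 7 = 4.20, rounded up to 5.

5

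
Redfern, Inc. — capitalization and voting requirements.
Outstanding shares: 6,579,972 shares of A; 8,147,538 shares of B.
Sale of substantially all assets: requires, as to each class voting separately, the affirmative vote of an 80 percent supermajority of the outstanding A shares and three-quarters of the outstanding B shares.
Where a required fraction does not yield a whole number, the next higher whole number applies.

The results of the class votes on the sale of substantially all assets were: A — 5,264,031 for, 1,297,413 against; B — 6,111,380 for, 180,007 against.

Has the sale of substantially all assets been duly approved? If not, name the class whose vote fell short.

A: 4/5 of 6579972 = 5263977.60, rounded up to 5263978; 5,263,978 required, 5,264,031 in favor — approved.
B: 3/4 of 8147538 = 6110653.50, rounded up to 6110654; 6,110,654 required, 6,111,380 in favor — approved.

Approved — every class gave the required vote.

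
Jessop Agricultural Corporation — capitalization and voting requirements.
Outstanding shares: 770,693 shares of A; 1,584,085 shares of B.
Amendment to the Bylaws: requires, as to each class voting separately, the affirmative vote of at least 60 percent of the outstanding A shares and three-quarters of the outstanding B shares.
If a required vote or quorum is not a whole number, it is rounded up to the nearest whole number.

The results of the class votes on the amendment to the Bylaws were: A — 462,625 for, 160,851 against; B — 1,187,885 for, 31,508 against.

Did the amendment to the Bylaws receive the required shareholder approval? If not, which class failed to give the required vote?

Not approved — the B shares did not give the required vote.

A: 3/5 of 770693 = 462415.80, rounded up to 462416; 462,416 required, 462,625 in favor — approved.
B: 3/4 of 1584085 = 1188063.75, rounded up to 1188064; 1,188,064 required, 1,187,885 in favor — not approved.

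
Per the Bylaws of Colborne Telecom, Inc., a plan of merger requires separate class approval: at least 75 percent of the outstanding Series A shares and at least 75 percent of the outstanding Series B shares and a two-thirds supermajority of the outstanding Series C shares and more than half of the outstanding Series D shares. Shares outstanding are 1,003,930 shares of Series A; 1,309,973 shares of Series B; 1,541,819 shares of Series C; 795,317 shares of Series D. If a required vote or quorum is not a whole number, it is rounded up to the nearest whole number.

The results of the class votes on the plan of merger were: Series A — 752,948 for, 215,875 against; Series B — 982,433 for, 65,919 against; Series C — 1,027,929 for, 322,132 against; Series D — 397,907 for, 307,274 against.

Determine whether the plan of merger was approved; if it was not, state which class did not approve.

Not approved — the Series B shares did not give the required vote.

Series A: 3/4 of 1003930 = 752947.50, rounded up to 752948; 752,948 required, 752,948 in favor — approved.
Series B: 3/4 of 1309973 = 982479.75, rounded up to 982480; 982,480 required, 982,433 in favor — not approved.
Series C: 2/3 of 1541819 = 1027879.33, rounded up to 1027880; 1,027,880 required, 1,027,929 in favor — approved.
Series D: a majority of 795317 is 397659; 397,659 required, 397,907 in favor — approved.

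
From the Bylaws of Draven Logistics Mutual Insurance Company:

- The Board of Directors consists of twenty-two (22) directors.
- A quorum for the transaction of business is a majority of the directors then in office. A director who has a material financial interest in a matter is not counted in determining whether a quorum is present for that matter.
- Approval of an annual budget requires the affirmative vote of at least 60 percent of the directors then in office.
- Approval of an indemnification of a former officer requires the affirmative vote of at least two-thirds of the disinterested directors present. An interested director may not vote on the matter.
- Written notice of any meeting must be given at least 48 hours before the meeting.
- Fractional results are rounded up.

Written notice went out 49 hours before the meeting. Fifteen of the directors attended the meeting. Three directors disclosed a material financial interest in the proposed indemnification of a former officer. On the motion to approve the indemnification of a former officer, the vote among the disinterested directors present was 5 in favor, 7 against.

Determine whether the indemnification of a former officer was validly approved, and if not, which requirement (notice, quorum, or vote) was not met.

Invalid — vote requirement not satisfied.

Notice: 49 hours given; 48 required (49 ≥ 48). Satisfied.
Quorum: 15 present, but the 3 interested directors do not count, leaving 12. Quorum is 12. Satisfied.
Vote: the indemnification of a former officer requires two-thirds of the disinterested directors present (15 − 3 = 12). 2/3 of 12 = 8, so 8 affirmative votes are needed; 5 voted in favor. Not satisfied.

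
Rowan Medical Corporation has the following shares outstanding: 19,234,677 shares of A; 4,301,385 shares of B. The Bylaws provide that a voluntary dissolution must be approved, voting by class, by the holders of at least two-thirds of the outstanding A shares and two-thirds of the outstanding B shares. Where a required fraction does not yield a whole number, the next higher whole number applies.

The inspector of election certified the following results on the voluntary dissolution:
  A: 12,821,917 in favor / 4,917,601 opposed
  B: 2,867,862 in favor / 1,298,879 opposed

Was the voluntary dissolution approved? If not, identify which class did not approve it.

Not approved — the A shares did not give the required vote.

A: 2/3 of 19234677 = 12823118; 12,823,118 required, 12,821,917 in favor — not approved.
B: 2/3 of 4301385 = 2867590; 2,867,590 required, 2,867,862 in favor — approved.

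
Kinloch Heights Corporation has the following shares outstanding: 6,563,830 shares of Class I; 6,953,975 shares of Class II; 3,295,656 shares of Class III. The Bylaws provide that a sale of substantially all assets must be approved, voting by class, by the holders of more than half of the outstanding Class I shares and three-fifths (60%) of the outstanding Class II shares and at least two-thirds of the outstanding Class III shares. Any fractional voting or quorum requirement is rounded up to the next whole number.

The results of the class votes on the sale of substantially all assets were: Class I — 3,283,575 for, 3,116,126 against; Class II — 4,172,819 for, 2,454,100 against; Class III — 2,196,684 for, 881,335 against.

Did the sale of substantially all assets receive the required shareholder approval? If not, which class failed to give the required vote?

Class I: a majority of 6563830 is 3281916; 3,281,916 required, 3,283,575 in favor — approved.
Class II: 3/5 of 6953975 = 4172385; 4,172,385 required, 4,172,819 in favor — approved.
Class III: 2/3 of 3295656 = 2197104; 2,197,104 required, 2,196,684 in favor — not approved.

Not approved — the Class III shares did not give the required vote.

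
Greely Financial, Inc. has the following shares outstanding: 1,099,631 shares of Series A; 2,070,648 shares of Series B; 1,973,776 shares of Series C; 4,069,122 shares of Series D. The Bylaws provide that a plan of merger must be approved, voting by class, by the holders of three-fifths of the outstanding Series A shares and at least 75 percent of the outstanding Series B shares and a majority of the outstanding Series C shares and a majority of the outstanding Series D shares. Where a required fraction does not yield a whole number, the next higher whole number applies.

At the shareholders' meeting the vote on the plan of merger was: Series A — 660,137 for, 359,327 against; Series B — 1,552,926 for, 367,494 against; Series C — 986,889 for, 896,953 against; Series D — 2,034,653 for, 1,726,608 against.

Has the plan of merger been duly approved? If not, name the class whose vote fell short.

Series A: 3/5 of 1099631 = 659778.60, rounded up to 659779; 659,779 required, 660,137 in favor — approved.
Series B: 3/4 of 2070648 = 1552986; 1,552,986 required, 1,552,926 in favor — not approved.
Series C: a majority of 1973776 is 986889; 986,889 required, 986,889 in favor — approved.
Series D: a majority of 4069122 is 2034562; 2,034,562 required, 2,034,653 in favor — approved.

Not approved — the Series B shares did not give the required vote.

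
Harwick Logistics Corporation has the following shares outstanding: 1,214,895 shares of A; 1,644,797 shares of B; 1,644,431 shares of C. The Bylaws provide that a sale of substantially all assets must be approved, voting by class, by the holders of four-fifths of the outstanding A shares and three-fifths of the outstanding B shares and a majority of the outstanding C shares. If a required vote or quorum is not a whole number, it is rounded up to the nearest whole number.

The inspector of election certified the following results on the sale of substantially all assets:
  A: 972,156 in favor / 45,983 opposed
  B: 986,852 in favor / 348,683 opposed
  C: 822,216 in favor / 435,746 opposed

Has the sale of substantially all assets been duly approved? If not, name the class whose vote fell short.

A: 4/5 of 1214895 = 971916; 971,916 required, 972,156 in favor — approved.
B: 3/5 of 1644797 = 986878.20, rounded up to 986879; 986,879 required, 986,852 in favor — not approved.
C: a majority of 1644431 is 822216; 822,216 required, 822,216 in favor — approved.

Not approved — the B shares did not give the required vote.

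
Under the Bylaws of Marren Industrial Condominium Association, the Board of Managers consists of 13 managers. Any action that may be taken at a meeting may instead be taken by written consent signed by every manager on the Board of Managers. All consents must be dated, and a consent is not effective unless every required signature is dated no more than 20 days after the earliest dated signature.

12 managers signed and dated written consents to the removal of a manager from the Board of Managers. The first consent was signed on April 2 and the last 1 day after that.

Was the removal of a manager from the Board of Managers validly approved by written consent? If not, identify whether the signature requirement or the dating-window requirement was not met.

Not effective — insufficient signatures.

Signatures required: all of 13 — unanimous means all 13, so 13 needed; 12 signed. Insufficient.
Dating window: the latest signature is 1 day after the earliest; the limit is 20 days. Within the window.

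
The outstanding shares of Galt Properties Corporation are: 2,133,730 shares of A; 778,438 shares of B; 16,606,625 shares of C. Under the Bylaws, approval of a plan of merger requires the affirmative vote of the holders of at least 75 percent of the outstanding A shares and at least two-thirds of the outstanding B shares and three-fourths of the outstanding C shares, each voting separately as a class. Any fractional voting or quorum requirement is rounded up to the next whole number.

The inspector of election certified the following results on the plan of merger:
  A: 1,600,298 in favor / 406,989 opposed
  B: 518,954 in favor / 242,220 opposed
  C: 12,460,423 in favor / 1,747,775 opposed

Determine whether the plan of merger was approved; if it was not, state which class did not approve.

Not approved — the B shares did not give the required vote.

A: 3/4 of 2133730 = 1600297.50, rounded up to 1600298; 1,600,298 required, 1,600,298 in favor — approved.
B: 2/3 of 778438 = 518958.67, rounded up to 518959; 518,959 required, 518,954 in favor — not approved.
C: 3/4 of 16606625 = 12454968.75, rounded up to 12454969; 12,454,969 required, 12,460,423 in favor — approved.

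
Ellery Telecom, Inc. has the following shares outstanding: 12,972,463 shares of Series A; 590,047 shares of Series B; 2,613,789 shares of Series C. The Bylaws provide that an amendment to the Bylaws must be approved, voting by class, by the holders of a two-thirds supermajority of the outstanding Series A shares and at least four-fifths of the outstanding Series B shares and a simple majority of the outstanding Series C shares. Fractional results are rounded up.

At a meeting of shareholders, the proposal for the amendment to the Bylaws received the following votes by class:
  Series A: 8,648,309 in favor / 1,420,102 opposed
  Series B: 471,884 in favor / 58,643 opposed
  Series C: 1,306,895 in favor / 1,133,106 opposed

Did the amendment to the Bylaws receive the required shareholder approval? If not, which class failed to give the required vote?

Series A: 2/3 of 12972463 = 8648308.67, rounded up to 8648309; 8,648,309 required, 8,648,309 in favor — approved.
Series B: 4/5 of 590047 = 472037.60, rounded up to 472038; 472,038 required, 471,884 in favor — not approved.
Series C: a majority of 2613789 is 1306895; 1,306,895 required, 1,306,895 in favor — approved.

Not approved — the Series B shares did not give the required vote.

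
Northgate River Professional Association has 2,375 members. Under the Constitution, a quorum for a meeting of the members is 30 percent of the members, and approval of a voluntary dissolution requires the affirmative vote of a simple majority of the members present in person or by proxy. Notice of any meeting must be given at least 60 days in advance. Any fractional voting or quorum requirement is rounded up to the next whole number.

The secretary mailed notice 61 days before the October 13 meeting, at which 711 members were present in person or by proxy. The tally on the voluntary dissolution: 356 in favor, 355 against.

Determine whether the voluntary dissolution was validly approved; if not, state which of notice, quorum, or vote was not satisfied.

Invalid — quorum requirement not satisfied.

Notice: 61 days given; 60 required. Satisfied.
Quorum: 30% of 2,375 = 712.50, rounded up to 713; 711 present. Not satisfied.
Vote: requires a majority of those present (711); a majority of 711 is 356, so 356 needed; 356 in favor. Satisfied.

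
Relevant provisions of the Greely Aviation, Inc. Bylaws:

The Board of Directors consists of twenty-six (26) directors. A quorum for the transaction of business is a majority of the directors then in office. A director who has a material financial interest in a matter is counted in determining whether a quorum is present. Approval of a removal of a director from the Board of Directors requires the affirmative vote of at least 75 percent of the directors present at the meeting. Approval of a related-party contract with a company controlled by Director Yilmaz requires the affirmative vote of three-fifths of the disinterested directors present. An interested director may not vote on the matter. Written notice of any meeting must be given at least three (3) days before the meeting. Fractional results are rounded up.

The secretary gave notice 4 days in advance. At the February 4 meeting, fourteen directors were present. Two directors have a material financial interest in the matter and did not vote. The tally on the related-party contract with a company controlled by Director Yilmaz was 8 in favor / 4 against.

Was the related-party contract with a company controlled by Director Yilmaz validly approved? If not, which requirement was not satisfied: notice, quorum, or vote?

Notice: 4 days given; 3 required (4 ≥ 3). Satisfied.
Quorum: 14 present (interested directors count toward quorum); quorum is 14. Satisfied.
Vote: the related-party contract with a company controlled by Director Yilmaz requires three-fifths of the disinterested directors present (14 − 2 = 12). 3/5 of 12 = 7.20, rounded up to 8, so 8 affirmative votes are needed; 8 voted in favor. Satisfied.

Valid — all requirements satisfied.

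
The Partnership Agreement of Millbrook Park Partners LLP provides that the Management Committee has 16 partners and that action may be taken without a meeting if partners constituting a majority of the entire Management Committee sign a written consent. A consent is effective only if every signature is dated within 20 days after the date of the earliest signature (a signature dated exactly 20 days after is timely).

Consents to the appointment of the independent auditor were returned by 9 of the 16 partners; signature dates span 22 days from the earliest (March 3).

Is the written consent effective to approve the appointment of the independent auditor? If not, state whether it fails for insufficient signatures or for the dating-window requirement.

Not effective — dating-window requirement not satisfied.

Signatures required: a majority of 16 — a majority of 16 is 9, so 9 needed; 9 signed. Sufficient.
Dating window: the latest signature is 22 days after the earliest; the limit is 20 days. Outside the window.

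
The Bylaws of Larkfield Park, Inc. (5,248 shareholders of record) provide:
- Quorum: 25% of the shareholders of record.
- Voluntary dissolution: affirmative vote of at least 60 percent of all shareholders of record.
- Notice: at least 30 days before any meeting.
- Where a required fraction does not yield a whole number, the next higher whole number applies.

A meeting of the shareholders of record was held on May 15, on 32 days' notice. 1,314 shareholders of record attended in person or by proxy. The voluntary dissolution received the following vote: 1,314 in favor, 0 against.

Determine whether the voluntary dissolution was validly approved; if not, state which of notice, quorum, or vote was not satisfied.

Invalid — vote requirement not satisfied.

Notice: 32 days given; 30 required. Satisfied.
Quorum: 25% of 5,248 = 1,312; 1,314 present. Satisfied.
Vote: requires three-fifths of all shareholders of record (5,248); 3/5 of 5248 = 3148.80, rounded up to 3149, so 3,149 needed; 1,314 in favor. Not satisfied.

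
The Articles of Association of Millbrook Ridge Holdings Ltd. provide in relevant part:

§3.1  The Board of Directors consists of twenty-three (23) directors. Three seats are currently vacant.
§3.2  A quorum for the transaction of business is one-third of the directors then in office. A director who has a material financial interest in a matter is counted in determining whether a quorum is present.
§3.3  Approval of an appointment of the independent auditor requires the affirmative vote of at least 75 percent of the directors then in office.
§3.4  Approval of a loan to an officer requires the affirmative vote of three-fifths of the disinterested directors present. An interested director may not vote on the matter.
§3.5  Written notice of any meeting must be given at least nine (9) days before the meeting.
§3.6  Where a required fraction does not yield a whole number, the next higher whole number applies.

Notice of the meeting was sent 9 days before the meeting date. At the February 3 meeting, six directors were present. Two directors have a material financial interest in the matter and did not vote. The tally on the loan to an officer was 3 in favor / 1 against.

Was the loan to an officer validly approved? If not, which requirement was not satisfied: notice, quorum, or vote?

Notice: 9 days given; 9 required (9 ≥ 9). Satisfied.
Quorum: 6 present (interested directors count toward quorum); quorum is 7. Not satisfied.
Vote: the loan to an officer requires three-fifths of the disinterested directors present (6 − 2 = 4). 3/5 of 4 = 2.40, rounded up to 3, so 3 affirmative votes are needed; 3 voted in favor. Satisfied. (Moot — without a quorum no business can be validly transacted.)

Invalid — quorum requirement not satisfied.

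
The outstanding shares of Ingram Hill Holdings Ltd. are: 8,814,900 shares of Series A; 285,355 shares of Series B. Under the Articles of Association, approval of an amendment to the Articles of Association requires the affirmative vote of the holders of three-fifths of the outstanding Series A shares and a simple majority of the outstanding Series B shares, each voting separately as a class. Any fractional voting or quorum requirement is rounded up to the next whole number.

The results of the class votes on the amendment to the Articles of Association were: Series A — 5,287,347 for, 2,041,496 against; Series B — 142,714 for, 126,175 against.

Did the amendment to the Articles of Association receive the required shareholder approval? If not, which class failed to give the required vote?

Not approved — the Series A shares did not give the required vote.

Series A: 3/5 of 8814900 = 5288940; 5,288,940 required, 5,287,347 in favor — not approved.
Series B: a majority of 285355 is 142678; 142,678 required, 142,714 in favor — approved.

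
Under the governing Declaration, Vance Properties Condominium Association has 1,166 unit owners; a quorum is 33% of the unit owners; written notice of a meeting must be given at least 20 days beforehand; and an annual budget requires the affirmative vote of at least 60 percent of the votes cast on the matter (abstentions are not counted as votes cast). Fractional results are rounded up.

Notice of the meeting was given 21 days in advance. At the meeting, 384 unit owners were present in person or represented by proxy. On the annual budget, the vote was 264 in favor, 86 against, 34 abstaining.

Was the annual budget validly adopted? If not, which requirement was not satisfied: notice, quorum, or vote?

Invalid — quorum requirement not satisfied.

Notice: 21 days given; 20 required. Satisfied.
Quorum: 33% of 1,166 = 384.78, rounded up to 385; 384 present. Not satisfied.
Vote: requires three-fifths of the votes cast (384 − 34 abstaining = 350); 3/5 of 350 = 210, so 210 needed; 264 in favor. Satisfied.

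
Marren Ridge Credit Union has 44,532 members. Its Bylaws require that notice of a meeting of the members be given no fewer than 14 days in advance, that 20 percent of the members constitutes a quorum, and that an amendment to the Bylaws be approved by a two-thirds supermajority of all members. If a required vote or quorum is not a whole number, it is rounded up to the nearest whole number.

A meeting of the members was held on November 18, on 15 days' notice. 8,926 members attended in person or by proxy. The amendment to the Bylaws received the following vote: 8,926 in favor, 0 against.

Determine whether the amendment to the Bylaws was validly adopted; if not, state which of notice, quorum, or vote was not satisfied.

Invalid — vote requirement not satisfied.

Notice: 15 days given; 14 required. Satisfied.
Quorum: 20% of 44,532 = 8,906.40, rounded up to 8,907; 8,926 present. Satisfied.
Vote: requires two-thirds of all members (44,532); 2/3 of 44532 = 29688, so 29,688 needed; 8,926 in favor. Not satisfied.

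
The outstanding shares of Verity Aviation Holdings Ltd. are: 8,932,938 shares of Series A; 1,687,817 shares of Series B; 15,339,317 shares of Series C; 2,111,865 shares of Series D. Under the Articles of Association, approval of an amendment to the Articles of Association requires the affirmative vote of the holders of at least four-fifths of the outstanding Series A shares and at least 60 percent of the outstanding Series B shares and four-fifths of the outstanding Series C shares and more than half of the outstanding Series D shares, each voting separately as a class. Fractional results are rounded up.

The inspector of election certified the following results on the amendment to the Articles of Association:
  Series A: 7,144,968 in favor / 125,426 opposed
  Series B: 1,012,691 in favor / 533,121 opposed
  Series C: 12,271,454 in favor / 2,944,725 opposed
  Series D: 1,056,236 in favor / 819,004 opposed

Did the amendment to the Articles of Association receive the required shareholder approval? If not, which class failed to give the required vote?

Not approved — the Series A shares did not give the required vote.

Series A: 4/5 of 8932938 = 7146350.40, rounded up to 7146351; 7,146,351 required, 7,144,968 in favor — not approved.
Series B: 3/5 of 1687817 = 1012690.20, rounded up to 1012691; 1,012,691 required, 1,012,691 in favor — approved.
Series C: 4/5 of 15339317 = 12271453.60, rounded up to 12271454; 12,271,454 required, 12,271,454 in favor — approved.
Series D: a majority of 2111865 is 1055933; 1,055,933 required, 1,056,236 in favor — approved.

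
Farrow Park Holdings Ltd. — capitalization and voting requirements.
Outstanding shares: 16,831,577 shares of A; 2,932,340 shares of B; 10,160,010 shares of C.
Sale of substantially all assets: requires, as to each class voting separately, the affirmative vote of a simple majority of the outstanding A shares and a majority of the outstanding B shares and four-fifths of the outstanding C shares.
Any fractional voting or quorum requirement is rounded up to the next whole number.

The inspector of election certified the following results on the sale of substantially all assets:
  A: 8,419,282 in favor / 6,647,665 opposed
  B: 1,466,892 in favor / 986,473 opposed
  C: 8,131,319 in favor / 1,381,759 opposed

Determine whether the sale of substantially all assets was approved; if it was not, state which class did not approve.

A: a majority of 16831577 is 8415789; 8,415,789 required, 8,419,282 in favor — approved.
B: a majority of 2932340 is 1466171; 1,466,171 required, 1,466,892 in favor — approved.
C: 4/5 of 10160010 = 8128008; 8,128,008 required, 8,131,319 in favor — approved.

Approved — every class gave the required vote.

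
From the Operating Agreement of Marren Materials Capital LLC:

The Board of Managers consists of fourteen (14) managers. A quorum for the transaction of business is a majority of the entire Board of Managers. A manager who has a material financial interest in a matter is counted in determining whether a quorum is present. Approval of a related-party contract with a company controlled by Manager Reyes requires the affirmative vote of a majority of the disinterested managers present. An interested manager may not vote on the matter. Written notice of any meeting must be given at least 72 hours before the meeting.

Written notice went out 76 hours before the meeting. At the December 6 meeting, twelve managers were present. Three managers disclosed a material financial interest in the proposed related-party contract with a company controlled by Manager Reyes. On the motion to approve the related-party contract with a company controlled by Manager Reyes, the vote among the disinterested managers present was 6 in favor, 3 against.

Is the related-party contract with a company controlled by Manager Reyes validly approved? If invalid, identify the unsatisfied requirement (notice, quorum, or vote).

Notice: 76 hours given; 72 required (76 ≥ 72). Satisfied.
Quorum: 12 present (interested managers count toward quorum); quorum is 8. Satisfied.
Vote: the related-party contract with a company controlled by Manager Reyes requires a majority of the disinterested managers present (12 − 3 = 9). A majority of 9 is 5, so 5 affirmative votes are needed; 6 voted in favor. Satisfied.

Valid — all requirements satisfied.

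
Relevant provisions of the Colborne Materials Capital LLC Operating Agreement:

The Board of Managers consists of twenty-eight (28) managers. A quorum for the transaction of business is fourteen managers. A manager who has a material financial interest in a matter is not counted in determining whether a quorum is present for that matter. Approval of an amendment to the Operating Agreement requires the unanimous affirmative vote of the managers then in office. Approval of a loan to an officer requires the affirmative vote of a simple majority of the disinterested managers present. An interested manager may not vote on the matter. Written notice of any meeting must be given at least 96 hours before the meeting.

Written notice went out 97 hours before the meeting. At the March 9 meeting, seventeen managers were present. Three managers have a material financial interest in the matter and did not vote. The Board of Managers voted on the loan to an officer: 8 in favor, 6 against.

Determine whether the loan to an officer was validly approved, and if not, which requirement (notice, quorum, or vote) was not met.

Valid — all requirements satisfied.

Notice: 97 hours given; 96 required (97 ≥ 96). Satisfied.
Quorum: 17 present, but the 3 interested managers do not count, leaving 14. Quorum is 14. Satisfied.
Vote: the loan to an officer requires a majority of the disinterested managers present (17 − 3 = 14). A majority of 14 is 8, so 8 affirmative votes are needed; 8 voted in favor. Satisfied.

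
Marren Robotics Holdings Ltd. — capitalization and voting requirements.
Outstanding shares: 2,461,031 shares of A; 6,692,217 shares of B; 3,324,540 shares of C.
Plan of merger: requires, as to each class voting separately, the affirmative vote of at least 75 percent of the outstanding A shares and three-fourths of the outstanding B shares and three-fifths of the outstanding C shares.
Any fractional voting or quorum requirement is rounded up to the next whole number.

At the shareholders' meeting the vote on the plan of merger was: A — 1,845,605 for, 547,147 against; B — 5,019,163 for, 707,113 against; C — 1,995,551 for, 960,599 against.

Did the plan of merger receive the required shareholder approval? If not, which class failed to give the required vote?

Not approved — the A shares did not give the required vote.

A: 3/4 of 2461031 = 1845773.25, rounded up to 1845774; 1,845,774 required, 1,845,605 in favor — not approved.
B: 3/4 of 6692217 = 5019162.75, rounded up to 5019163; 5,019,163 required, 5,019,163 in favor — approved.
C: 3/5 of 3324540 = 1994724; 1,994,724 required, 1,995,551 in favor — approved.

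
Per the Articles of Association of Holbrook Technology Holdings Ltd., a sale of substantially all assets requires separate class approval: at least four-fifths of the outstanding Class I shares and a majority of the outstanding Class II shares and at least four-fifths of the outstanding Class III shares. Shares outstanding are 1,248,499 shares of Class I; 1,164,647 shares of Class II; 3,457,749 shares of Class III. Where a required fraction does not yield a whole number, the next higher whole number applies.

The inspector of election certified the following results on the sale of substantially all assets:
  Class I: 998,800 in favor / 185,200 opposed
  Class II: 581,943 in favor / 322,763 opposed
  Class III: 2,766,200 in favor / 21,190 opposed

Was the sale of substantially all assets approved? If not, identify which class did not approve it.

Class I: 4/5 of 1248499 = 998799.20, rounded up to 998800; 998,800 required, 998,800 in favor — approved.
Class II: a majority of 1164647 is 582324; 582,324 required, 581,943 in favor — not approved.
Class III: 4/5 of 3457749 = 2766199.20, rounded up to 2766200; 2,766,200 required, 2,766,200 in favor — approved.

Not approved — the Class II shares did not give the required vote.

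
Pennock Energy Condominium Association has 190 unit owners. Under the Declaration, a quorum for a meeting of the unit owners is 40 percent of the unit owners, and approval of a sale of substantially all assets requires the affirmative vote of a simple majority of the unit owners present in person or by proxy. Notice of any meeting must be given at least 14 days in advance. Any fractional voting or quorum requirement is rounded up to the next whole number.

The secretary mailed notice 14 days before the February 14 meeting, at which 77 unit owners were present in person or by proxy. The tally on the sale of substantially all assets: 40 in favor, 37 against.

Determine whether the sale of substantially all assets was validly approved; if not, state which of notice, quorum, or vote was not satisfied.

Valid — all requirements satisfied.

Notice: 14 days given; 14 required. Satisfied.
Quorum: 40% of 190 = 76; 77 present. Satisfied.
Vote: requires a majority of those present (77); a majority of 77 is 39, so 39 needed; 40 in favor. Satisfied.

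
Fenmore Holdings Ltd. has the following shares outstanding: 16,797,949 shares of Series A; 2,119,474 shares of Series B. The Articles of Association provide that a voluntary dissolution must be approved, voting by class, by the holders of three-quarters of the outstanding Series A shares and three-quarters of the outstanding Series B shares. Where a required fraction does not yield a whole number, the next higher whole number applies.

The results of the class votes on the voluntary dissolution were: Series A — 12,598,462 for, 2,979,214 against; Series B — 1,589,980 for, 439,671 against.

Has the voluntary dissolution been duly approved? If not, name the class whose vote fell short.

Approved — every class gave the required vote.

Series A: 3/4 of 16797949 = 12598461.75, rounded up to 12598462; 12,598,462 required, 12,598,462 in favor — approved.
Series B: 3/4 of 2119474 = 1589605.50, rounded up to 1589606; 1,589,606 required, 1,589,980 in favor — approved.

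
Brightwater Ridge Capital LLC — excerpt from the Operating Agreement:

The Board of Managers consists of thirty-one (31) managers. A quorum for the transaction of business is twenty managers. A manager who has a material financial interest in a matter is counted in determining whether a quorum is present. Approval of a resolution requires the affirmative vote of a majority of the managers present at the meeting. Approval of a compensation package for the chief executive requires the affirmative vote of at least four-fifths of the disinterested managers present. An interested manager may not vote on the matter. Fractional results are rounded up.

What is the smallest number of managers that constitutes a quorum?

The quorum is fixed at 20.

20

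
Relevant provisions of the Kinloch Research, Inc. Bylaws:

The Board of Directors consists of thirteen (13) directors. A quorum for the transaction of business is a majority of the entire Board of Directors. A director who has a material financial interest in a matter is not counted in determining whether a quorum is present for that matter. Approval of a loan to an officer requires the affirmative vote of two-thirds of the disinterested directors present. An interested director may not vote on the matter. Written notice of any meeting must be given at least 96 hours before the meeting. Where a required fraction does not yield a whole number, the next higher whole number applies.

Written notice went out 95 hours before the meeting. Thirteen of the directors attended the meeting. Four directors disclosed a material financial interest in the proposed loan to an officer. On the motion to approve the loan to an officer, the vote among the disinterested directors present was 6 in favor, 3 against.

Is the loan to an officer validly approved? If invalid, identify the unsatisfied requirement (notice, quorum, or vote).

Notice: 95 hours given; 96 required (95 < 96). Not satisfied.
Quorum: 13 present, but the 4 interested directors do not count, leaving 9. Quorum is 7. Satisfied.
Vote: the loan to an officer requires two-thirds of the disinterested directors present (13 − 4 = 9). 2/3 of 9 = 6, so 6 affirmative votes are needed; 6 voted in favor. Satisfied.

Invalid — notice requirement not satisfied.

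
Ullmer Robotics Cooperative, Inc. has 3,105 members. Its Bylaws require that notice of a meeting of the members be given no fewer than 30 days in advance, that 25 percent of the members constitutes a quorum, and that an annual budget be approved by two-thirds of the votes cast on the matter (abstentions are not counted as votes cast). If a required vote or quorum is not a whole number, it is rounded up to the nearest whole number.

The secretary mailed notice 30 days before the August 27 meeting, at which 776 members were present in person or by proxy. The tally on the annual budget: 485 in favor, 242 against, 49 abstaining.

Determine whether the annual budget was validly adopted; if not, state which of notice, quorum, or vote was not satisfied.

Invalid — quorum requirement not satisfied.

Notice: 30 days given; 30 required. Satisfied.
Quorum: 25% of 3,105 = 776.25, rounded up to 777; 776 present. Not satisfied.
Vote: requires two-thirds of the votes cast (776 − 49 abstaining = 727); 2/3 of 727 = 484.67, rounded up to 485, so 485 needed; 485 in favor. Satisfied.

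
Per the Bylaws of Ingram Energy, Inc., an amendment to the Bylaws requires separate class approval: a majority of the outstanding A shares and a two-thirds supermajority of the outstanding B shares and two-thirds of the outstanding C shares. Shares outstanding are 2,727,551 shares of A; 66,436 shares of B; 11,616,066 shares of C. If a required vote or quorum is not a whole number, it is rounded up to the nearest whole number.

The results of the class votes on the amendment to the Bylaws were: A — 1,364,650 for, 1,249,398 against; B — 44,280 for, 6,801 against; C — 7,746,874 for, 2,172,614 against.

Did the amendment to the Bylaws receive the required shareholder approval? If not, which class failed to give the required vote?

Not approved — the B shares did not give the required vote.

A: a majority of 2727551 is 1363776; 1,363,776 required, 1,364,650 in favor — approved.
B: 2/3 of 66436 = 44290.67, rounded up to 44291; 44,291 required, 44,280 in favor — not approved.
C: 2/3 of 11616066 = 7744044; 7,744,044 required, 7,746,874 in favor — approved.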